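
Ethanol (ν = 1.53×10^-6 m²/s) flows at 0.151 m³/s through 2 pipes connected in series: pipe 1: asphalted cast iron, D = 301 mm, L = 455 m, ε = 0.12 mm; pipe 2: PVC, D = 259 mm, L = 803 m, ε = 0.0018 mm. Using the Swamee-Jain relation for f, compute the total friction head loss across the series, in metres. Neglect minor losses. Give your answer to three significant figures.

H ≈ 23.2 m

Pipe 1: V = 2.122 m/s, Re = 4.17×10^5, ε/D = 3.99×10^-4, f = 0.01730, h_1 = f(L/D)V²/2g = 6.002 m
Pipe 2: V = 2.866 m/s, Re = 4.85×10^5, ε/D = 6.95×10^-6, f = 0.01327, h_2 = f(L/D)V²/2g = 17.23 m
Series → Q common, losses add: H = Σh = 23.23 m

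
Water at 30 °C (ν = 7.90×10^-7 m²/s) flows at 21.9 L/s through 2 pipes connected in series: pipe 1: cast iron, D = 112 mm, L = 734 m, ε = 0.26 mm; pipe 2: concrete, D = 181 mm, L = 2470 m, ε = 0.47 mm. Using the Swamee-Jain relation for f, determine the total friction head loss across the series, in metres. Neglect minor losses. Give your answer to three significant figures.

Pipe 1: V = 2.223 m/s, Re = 3.15×10^5, ε/D = 0.00232, f = 0.02504, h_1 = f(L/D)V²/2g = 41.33 m
Pipe 2: V = 0.8511 m/s, Re = 1.95×10^5, ε/D = 0.00260, f = 0.02608, h_2 = f(L/D)V²/2g = 13.14 m
Series → Q common, losses add: H = Σh = 54.47 m

H ≈ 54.5 m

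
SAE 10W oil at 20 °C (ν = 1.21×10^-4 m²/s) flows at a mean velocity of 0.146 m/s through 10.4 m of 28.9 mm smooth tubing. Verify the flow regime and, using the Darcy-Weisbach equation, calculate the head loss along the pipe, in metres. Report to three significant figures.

h_f ≈ 0.718 m

Re = VD/ν = 0.146·0.02890/1.21×10^-4 = 34.9 → laminar (Re < 2300)
f = 64/Re = 1.835
h_f = f(L/D)V²/(2g) = 1.835·(10.4/0.02890)·0.146²/(2·9.81) = 0.7176 m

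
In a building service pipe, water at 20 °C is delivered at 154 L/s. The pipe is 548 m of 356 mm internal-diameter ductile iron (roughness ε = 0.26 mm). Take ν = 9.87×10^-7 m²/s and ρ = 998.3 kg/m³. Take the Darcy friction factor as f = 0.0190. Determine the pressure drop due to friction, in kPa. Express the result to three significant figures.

Δp ≈ 34.9 kPa

V = 4Q/(πD²) = 4·0.154/(π·0.356²) = 1.547 m/s
h_f = f(L/D)V²/(2g) = 0.01900·(548/0.356)·1.547²/(2·9.81) = 3.568 m
Δp = ρg·h_f = 998.3·9.81·3.568 = 34.94 kPa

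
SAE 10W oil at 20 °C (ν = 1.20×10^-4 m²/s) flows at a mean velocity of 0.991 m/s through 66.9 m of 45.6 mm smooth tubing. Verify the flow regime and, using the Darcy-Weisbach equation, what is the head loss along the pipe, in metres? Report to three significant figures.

h_f ≈ 12.5 m

Re = VD/ν = 0.991·0.04560/1.20×10^-4 = 377 → laminar (Re < 2300)
f = 64/Re = 0.1700
h_f = f(L/D)V²/(2g) = 0.1700·(66.9/0.04560)·0.991²/(2·9.81) = 12.48 m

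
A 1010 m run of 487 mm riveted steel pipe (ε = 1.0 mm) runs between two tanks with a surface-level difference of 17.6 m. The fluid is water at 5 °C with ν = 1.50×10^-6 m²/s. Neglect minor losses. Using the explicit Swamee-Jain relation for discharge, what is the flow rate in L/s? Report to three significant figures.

Q ≈ 493 L/s

Swamee-Jain (Type II): Q = -0.965·√(gD⁵h_f/L)·ln[ε/(3.7D) + √(3.17ν²L/(gD³h_f))]
√(gD⁵h_f/L) = √(9.81·0.487⁵·17.6/1010) = 0.06843
ε/(3.7D) = 5.55×10^-4; √(3.17ν²L/(gD³h_f)) = 1.90×10^-5
Q = -0.965·0.06843·ln(5.740×10^-4) = 0.4928 m³/s
Check: V = 2.65 m/s, Re = 8.59×10^5, f = 0.02388, h_f = 17.7 m ≈ 17.6 m ✓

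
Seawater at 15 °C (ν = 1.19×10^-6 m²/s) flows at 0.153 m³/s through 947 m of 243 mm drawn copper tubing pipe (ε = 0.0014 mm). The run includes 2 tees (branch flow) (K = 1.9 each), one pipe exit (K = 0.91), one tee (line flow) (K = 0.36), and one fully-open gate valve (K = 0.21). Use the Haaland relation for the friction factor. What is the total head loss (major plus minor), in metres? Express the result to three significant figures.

V = 4Q/(πD²) = 3.299 m/s; V²/2g = 0.5547 m
Re = 6.74×10^5, ε/D = 5.76×10^-6 → f = 0.01247 (Haaland)
Major: h_f = f(L/D)·V²/2g = 0.01247·3897·0.5547 = 26.96 m
Minor: ΣK = 5.28; h_m = ΣK·V²/2g = 2.929 m
Total H_L = 26.96 + 2.929 = 29.89 m

H_L ≈ 29.9 m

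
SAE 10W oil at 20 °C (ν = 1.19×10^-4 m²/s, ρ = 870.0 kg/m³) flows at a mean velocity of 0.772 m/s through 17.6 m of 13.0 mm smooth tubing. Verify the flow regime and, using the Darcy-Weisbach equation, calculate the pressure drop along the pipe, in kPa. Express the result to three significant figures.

Δp ≈ 266 kPa

Re = VD/ν = 0.772·0.01300/1.19×10^-4 = 84.3 → laminar (Re < 2300)
f = 64/Re = 0.7589
h_f = f(L/D)V²/(2g) = 0.7589·(17.6/0.01300)·0.772²/(2·9.81) = 31.21 m
Δp = ρg·h_f = 870.0·9.81·31.21 = 266.4 kPa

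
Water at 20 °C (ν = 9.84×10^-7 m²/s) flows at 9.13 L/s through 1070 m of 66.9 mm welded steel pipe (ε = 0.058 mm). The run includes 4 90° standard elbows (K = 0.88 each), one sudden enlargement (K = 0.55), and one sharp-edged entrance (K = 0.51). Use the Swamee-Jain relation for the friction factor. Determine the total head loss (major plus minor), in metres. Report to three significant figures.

H_L ≈ 116 m

V = 4Q/(πD²) = 2.597 m/s; V²/2g = 0.3438 m
Re = 1.77×10^5, ε/D = 8.67×10^-4 → f = 0.02083 (Swamee-Jain)
Major: h_f = f(L/D)·V²/2g = 0.02083·15994·0.3438 = 114.5 m
Minor: ΣK = 4.58; h_m = ΣK·V²/2g = 1.575 m
Total H_L = 114.5 + 1.575 = 116.1 m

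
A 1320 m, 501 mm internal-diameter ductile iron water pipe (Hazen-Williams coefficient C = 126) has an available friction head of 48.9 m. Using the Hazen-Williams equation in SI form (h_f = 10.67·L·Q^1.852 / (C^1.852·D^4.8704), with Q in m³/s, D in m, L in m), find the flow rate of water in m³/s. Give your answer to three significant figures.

Rearranging: Q = [h_f·C^1.852·D^4.8704 / (10.67·L)]^(1/1.852)
Q = [48.9·126^1.852·0.501^4.8704 / (10.67·1320)]^0.540 = 0.9616 m³/s

Q ≈ 0.962 m³/s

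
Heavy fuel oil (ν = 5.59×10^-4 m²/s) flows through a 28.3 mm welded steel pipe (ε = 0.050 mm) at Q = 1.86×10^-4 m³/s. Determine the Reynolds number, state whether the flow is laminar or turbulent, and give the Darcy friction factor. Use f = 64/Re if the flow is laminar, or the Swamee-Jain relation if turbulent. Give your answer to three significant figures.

Re ≈ 15.0; laminar; f = 64/Re ≈ 4.28

V = 4Q/(πD²) = 0.2957 m/s
Re = VD/ν = 0.2957·0.0283/5.59×10^-4 = 15.0
Re < 2300 → laminar → f = 64/Re = 4.275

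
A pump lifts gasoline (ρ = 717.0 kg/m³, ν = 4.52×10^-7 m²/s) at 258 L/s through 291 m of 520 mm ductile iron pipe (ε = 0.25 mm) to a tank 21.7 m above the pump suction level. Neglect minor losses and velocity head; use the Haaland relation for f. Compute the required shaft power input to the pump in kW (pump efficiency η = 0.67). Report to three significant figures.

P_shaft ≈ 60.7 kW

V = 4Q/(πD²) = 1.215 m/s; Re = 1.40×10^6; ε/D = 4.81×10^-4; f = 0.01691
h_f = f(L/D)V²/2g = 0.7120 m
Total head H = z + h_f = 21.7 + 0.7120 = 22.41 m
P_hyd = ρgQH = 717.0·9.81·0.258·22.41 = 40.67 kW
P_shaft = P_hyd/η = 40.67/0.67 = 60.70 kW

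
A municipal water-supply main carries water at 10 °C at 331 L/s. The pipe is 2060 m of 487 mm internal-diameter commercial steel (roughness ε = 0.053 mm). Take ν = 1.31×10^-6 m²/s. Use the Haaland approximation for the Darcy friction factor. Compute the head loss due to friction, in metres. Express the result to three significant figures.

h_f ≈ 9.50 m

V = 4Q/(πD²) = 4·0.331/(π·0.487²) = 1.777 m/s
Re = VD/ν = 1.777·0.487/1.31×10^-6 = 6.61×10^5 → turbulent
ε/D = 0.053/487 = 1.09×10^-4
Haaland: f = 0.01395
h_f = f(L/D)V²/(2g) = 0.01395·(2060/0.487)·1.777²/(2·9.81) = 9.496 m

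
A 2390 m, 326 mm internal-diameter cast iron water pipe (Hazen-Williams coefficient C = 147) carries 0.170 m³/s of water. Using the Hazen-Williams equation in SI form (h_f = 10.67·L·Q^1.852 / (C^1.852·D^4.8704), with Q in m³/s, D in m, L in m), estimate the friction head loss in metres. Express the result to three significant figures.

h_f ≈ 21.8 m

h_f = 10.67·2390·0.170^1.852 / (147^1.852·0.326^4.8704) = 21.79 m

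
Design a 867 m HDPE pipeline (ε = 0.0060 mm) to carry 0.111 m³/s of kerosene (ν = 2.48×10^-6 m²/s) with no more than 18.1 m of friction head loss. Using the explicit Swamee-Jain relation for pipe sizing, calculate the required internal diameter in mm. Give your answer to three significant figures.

Swamee-Jain (Type III): D = 0.66·[ε^1.25·(LQ²/(gh_f))^4.75 + ν·Q^9.4·(L/(gh_f))^5.2]^0.04
LQ²/(gh_f) = 0.06016; L/(gh_f) = 4.883
Term 1 = ε^1.25·(…)^4.75 = 4.73×10^-13; Term 2 = ν·Q^9.4·(…)^5.2 = 1.00×10^-11
D = 0.66·(4.73×10^-13 + 1.00×10^-11)^0.04 = 0.2401 m = 240 mm
Check: V = 2.45 m/s, Re = 2.37×10^5, f = 0.01528, h_f = 16.9 m ≈ 18.1 m ✓

D ≈ 240 mm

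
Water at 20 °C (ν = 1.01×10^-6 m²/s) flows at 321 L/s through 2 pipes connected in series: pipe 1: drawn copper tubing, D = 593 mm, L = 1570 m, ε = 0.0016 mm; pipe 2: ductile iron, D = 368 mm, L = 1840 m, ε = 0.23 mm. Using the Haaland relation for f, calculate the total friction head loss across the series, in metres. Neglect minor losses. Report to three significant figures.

Pipe 1: V = 1.162 m/s, Re = 6.82×10^5, ε/D = 2.70×10^-6, f = 0.01240, h_1 = f(L/D)V²/2g = 2.261 m
Pipe 2: V = 3.018 m/s, Re = 1.10×10^6, ε/D = 6.25×10^-4, f = 0.01794, h_2 = f(L/D)V²/2g = 41.65 m
Series → Q common, losses add: H = Σh = 43.91 m

H ≈ 43.9 m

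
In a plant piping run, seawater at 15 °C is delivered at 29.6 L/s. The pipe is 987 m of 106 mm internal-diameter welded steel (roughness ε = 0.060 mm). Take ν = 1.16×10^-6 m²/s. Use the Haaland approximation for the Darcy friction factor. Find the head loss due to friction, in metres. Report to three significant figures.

h_f ≈ 98.4 m

V = 4Q/(πD²) = 4·0.0296/(π·0.106²) = 3.354 m/s
Re = VD/ν = 3.354·0.106/1.16×10^-6 = 3.07×10^5 → turbulent
ε/D = 0.060/106 = 5.66×10^-4
Haaland: f = 0.01842
h_f = f(L/D)V²/(2g) = 0.01842·(987/0.106)·3.354²/(2·9.81) = 98.37 m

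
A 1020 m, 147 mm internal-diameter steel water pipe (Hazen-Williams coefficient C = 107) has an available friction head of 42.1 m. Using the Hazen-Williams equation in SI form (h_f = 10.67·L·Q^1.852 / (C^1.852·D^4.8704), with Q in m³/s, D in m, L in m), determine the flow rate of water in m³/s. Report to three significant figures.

Rearranging: Q = [h_f·C^1.852·D^4.8704 / (10.67·L)]^(1/1.852)
Q = [42.1·107^1.852·0.147^4.8704 / (10.67·1020)]^0.540 = 0.03443 m³/s

Q ≈ 0.0344 m³/s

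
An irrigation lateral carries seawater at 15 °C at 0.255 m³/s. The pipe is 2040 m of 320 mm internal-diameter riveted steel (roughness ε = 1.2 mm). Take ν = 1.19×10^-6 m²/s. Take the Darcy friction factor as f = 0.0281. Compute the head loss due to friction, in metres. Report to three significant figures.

V = 4Q/(πD²) = 4·0.255/(π·0.320²) = 3.171 m/s
h_f = f(L/D)V²/(2g) = 0.02810·(2040/0.320)·3.171²/(2·9.81) = 91.79 m

h_f ≈ 91.8 m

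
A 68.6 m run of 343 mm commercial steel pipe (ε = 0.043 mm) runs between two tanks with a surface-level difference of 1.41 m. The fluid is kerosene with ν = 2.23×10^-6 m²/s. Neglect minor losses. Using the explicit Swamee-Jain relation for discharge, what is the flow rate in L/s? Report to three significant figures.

Q ≈ 282 L/s

Swamee-Jain (Type II): Q = -0.965·√(gD⁵h_f/L)·ln[ε/(3.7D) + √(3.17ν²L/(gD³h_f))]
√(gD⁵h_f/L) = √(9.81·0.343⁵·1.41/68.6) = 0.03094
ε/(3.7D) = 3.39×10^-5; √(3.17ν²L/(gD³h_f)) = 4.40×10^-5
Q = -0.965·0.03094·ln(7.790×10^-5) = 0.2824 m³/s
Check: V = 3.06 m/s, Re = 4.70×10^5, f = 0.01485, h_f = 1.41 m ≈ 1.41 m ✓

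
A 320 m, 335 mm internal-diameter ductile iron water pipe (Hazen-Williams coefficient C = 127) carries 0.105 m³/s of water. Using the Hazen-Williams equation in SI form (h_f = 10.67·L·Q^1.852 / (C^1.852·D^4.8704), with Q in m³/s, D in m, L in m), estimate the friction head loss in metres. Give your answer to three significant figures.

h_f = 10.67·320·0.105^1.852 / (127^1.852·0.335^4.8704) = 1.373 m

h_f ≈ 1.37 m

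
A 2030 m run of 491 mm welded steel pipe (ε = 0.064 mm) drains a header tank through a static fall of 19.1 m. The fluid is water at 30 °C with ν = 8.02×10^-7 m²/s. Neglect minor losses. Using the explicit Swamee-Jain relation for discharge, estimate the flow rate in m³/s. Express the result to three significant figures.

Swamee-Jain (Type II): Q = -0.965·√(gD⁵h_f/L)·ln[ε/(3.7D) + √(3.17ν²L/(gD³h_f))]
√(gD⁵h_f/L) = √(9.81·0.491⁵·19.1/2030) = 0.05132
ε/(3.7D) = 3.52×10^-5; √(3.17ν²L/(gD³h_f)) = 1.37×10^-5
Q = -0.965·0.05132·ln(4.889×10^-5) = 0.4916 m³/s
Check: V = 2.60 m/s, Re = 1.59×10^6, f = 0.01353, h_f = 19.2 m ≈ 19.1 m ✓

Q ≈ 0.492 m³/s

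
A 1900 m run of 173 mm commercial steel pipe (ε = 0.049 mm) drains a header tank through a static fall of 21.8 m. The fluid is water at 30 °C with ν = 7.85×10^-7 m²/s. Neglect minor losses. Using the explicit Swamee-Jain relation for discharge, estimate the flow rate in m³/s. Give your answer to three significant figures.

Q ≈ 0.0359 m³/s

Swamee-Jain (Type II): Q = -0.965·√(gD⁵h_f/L)·ln[ε/(3.7D) + √(3.17ν²L/(gD³h_f))]
√(gD⁵h_f/L) = √(9.81·0.173⁵·21.8/1900) = 0.004176
ε/(3.7D) = 7.66×10^-5; √(3.17ν²L/(gD³h_f)) = 5.79×10^-5
Q = -0.965·0.004176·ln(1.344×10^-4) = 0.03593 m³/s
Check: V = 1.53 m/s, Re = 3.37×10^5, f = 0.01676, h_f = 21.9 m ≈ 21.8 m ✓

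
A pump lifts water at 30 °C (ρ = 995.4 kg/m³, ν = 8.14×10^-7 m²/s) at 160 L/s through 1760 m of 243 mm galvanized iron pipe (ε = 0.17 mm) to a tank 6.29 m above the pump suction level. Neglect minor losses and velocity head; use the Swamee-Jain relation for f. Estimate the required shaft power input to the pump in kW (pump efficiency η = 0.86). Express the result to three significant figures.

V = 4Q/(πD²) = 3.450 m/s; Re = 1.03×10^6; ε/D = 7.00×10^-4; f = 0.01851
h_f = f(L/D)V²/2g = 81.33 m
Total head H = z + h_f = 6.29 + 81.33 = 87.62 m
P_hyd = ρgQH = 995.4·9.81·0.160·87.62 = 136.9 kW
P_shaft = P_hyd/η = 136.9/0.86 = 159.2 kW

P_shaft ≈ 159 kW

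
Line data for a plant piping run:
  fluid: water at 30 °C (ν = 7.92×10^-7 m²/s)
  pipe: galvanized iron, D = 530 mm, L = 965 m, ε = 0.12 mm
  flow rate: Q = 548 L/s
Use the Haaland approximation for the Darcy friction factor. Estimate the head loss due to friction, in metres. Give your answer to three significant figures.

h_f ≈ 8.36 m

V = 4Q/(πD²) = 4·0.548/(π·0.530²) = 2.484 m/s
Re = VD/ν = 2.484·0.530/7.92×10^-7 = 1.66×10^6 → turbulent
ε/D = 0.12/530 = 2.26×10^-4
Haaland: f = 0.01460
h_f = f(L/D)V²/(2g) = 0.01460·(965/0.530)·2.484²/(2·9.81) = 8.357 m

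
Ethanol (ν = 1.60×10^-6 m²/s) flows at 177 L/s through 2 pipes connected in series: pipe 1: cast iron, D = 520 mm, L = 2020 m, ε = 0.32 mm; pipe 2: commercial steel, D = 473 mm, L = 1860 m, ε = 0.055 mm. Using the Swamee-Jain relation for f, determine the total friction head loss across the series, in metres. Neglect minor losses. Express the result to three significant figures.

H ≈ 5.80 m

Pipe 1: V = 0.8334 m/s, Re = 2.71×10^5, ε/D = 6.15×10^-4, f = 0.01909, h_1 = f(L/D)V²/2g = 2.625 m
Pipe 2: V = 1.007 m/s, Re = 2.98×10^5, ε/D = 1.16×10^-4, f = 0.01560, h_2 = f(L/D)V²/2g = 3.173 m
Series → Q common, losses add: H = Σh = 5.798 m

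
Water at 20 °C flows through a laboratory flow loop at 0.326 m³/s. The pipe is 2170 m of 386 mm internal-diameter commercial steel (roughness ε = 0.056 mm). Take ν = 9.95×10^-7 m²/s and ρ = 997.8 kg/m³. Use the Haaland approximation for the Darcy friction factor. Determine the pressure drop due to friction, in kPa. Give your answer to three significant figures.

Δp ≈ 302 kPa

V = 4Q/(πD²) = 4·0.326/(π·0.386²) = 2.786 m/s
Re = VD/ν = 2.786·0.386/9.95×10^-7 = 1.08×10^6 → turbulent
ε/D = 0.056/386 = 1.45×10^-4
Haaland: f = 0.01388
h_f = f(L/D)V²/(2g) = 0.01388·(2170/0.386)·2.786²/(2·9.81) = 30.86 m
Δp = ρg·h_f = 997.8·9.81·30.86 = 302.1 kPa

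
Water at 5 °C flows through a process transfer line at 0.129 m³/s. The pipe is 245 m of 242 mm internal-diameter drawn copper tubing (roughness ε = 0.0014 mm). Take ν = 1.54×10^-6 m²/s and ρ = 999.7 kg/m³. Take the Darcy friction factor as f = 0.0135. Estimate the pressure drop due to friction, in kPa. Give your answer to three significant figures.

Δp ≈ 53.7 kPa

V = 4Q/(πD²) = 4·0.129/(π·0.242²) = 2.805 m/s
h_f = f(L/D)V²/(2g) = 0.01350·(245/0.242)·2.805²/(2·9.81) = 5.479 m
Δp = ρg·h_f = 999.7·9.81·5.479 = 53.74 kPa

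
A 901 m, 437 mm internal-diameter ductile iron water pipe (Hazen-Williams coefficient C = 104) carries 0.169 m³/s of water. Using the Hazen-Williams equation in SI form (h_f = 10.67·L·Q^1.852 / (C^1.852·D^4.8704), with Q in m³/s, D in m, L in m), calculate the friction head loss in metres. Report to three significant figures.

h_f ≈ 3.70 m

h_f = 10.67·901·0.169^1.852 / (104^1.852·0.437^4.8704) = 3.702 m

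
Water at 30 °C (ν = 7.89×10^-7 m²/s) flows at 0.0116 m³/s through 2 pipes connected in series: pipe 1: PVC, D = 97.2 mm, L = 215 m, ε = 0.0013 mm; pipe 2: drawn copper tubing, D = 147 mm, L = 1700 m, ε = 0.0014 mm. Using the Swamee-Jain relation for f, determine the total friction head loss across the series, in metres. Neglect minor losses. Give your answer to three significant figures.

Pipe 1: V = 1.563 m/s, Re = 1.93×10^5, ε/D = 1.34×10^-5, f = 0.01577, h_1 = f(L/D)V²/2g = 4.344 m
Pipe 2: V = 0.6835 m/s, Re = 1.27×10^5, ε/D = 9.52×10^-6, f = 0.01706, h_2 = f(L/D)V²/2g = 4.698 m
Series → Q common, losses add: H = Σh = 9.042 m

H ≈ 9.04 m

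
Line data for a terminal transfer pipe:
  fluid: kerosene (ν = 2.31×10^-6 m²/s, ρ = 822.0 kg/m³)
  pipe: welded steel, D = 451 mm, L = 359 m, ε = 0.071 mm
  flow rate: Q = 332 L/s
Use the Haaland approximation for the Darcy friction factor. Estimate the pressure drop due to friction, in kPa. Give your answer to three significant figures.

V = 4Q/(πD²) = 4·0.332/(π·0.451²) = 2.078 m/s
Re = VD/ν = 2.078·0.451/2.31×10^-6 = 4.06×10^5 → turbulent
ε/D = 0.071/451 = 1.57×10^-4
Haaland: f = 0.01519
h_f = f(L/D)V²/(2g) = 0.01519·(359/0.451)·2.078²/(2·9.81) = 2.662 m
Δp = ρg·h_f = 822.0·9.81·2.662 = 21.46 kPa

Δp ≈ 21.5 kPa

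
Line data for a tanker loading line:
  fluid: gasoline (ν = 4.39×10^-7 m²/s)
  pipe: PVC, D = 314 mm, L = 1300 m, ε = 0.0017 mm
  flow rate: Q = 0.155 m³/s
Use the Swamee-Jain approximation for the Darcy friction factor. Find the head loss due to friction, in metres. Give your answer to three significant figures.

h_f ≈ 9.39 m

V = 4Q/(πD²) = 4·0.155/(π·0.314²) = 2.002 m/s
Re = VD/ν = 2.002·0.314/4.39×10^-7 = 1.43×10^6 → turbulent
ε/D = 0.0017/314 = 5.41×10^-6
Swamee-Jain: f = 0.01111
h_f = f(L/D)V²/(2g) = 0.01111·(1300/0.314)·2.002²/(2·9.81) = 9.389 m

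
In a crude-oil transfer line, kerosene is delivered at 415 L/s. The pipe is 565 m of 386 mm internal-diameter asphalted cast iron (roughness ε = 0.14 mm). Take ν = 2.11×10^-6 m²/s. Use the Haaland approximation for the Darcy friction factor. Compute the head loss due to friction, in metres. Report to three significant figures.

V = 4Q/(πD²) = 4·0.415/(π·0.386²) = 3.546 m/s
Re = VD/ν = 3.546·0.386/2.11×10^-6 = 6.49×10^5 → turbulent
ε/D = 0.14/386 = 3.63×10^-4
Haaland: f = 0.01642
h_f = f(L/D)V²/(2g) = 0.01642·(565/0.386)·3.546²/(2·9.81) = 15.40 m

h_f ≈ 15.4 m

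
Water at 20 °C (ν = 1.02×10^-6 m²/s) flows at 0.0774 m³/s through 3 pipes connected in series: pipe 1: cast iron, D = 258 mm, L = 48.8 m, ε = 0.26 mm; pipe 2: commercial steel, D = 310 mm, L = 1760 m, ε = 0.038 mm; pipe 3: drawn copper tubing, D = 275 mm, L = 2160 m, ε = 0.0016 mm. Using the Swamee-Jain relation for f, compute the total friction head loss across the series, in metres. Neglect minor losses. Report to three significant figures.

Pipe 1: V = 1.481 m/s, Re = 3.74×10^5, ε/D = 0.00101, f = 0.02059, h_1 = f(L/D)V²/2g = 0.4351 m
Pipe 2: V = 1.025 m/s, Re = 3.12×10^5, ε/D = 1.23×10^-4, f = 0.01557, h_2 = f(L/D)V²/2g = 4.738 m
Pipe 3: V = 1.303 m/s, Re = 3.51×10^5, ε/D = 5.82×10^-6, f = 0.01403, h_3 = f(L/D)V²/2g = 9.540 m
Series → Q common, losses add: H = Σh = 14.71 m

H ≈ 14.7 m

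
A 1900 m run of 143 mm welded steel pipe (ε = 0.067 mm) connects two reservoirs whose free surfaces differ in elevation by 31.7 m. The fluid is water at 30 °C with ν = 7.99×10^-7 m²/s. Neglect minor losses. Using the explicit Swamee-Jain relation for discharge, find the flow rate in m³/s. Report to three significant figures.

Swamee-Jain (Type II): Q = -0.965·√(gD⁵h_f/L)·ln[ε/(3.7D) + √(3.17ν²L/(gD³h_f))]
√(gD⁵h_f/L) = √(9.81·0.143⁵·31.7/1900) = 0.003128
ε/(3.7D) = 1.27×10^-4; √(3.17ν²L/(gD³h_f)) = 6.50×10^-5
Q = -0.965·0.003128·ln(1.917×10^-4) = 0.02584 m³/s
Check: V = 1.61 m/s, Re = 2.88×10^5, f = 0.01820, h_f = 31.9 m ≈ 31.7 m ✓

Q ≈ 0.0258 m³/s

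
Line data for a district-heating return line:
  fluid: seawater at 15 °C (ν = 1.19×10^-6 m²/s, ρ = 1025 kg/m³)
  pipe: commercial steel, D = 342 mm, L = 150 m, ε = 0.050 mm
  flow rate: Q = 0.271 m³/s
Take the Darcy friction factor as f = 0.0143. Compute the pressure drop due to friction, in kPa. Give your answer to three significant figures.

V = 4Q/(πD²) = 4·0.271/(π·0.342²) = 2.950 m/s
h_f = f(L/D)V²/(2g) = 0.01430·(150/0.342)·2.950²/(2·9.81) = 2.782 m
Δp = ρg·h_f = 1025·9.81·2.782 = 27.97 kPa

Δp ≈ 28.0 kPa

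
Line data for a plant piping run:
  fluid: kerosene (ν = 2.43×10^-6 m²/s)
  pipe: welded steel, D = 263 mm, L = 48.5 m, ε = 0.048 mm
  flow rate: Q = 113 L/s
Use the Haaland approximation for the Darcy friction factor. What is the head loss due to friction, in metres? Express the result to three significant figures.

h_f ≈ 0.671 m

V = 4Q/(πD²) = 4·0.113/(π·0.263²) = 2.080 m/s
Re = VD/ν = 2.080·0.263/2.43×10^-6 = 2.25×10^5 → turbulent
ε/D = 0.048/263 = 1.83×10^-4
Haaland: f = 0.01649
h_f = f(L/D)V²/(2g) = 0.01649·(48.5/0.263)·2.080²/(2·9.81) = 0.6707 m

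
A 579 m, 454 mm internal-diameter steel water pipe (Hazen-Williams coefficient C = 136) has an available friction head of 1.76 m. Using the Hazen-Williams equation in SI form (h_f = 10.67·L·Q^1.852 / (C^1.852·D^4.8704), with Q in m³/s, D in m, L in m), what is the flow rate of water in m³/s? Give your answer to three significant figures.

Rearranging: Q = [h_f·C^1.852·D^4.8704 / (10.67·L)]^(1/1.852)
Q = [1.76·136^1.852·0.454^4.8704 / (10.67·579)]^0.540 = 0.2077 m³/s

Q ≈ 0.208 m³/s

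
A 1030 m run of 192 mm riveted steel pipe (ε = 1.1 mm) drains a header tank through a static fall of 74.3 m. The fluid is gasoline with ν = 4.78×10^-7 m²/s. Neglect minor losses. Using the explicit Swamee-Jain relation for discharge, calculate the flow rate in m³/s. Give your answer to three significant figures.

Swamee-Jain (Type II): Q = -0.965·√(gD⁵h_f/L)·ln[ε/(3.7D) + √(3.17ν²L/(gD³h_f))]
√(gD⁵h_f/L) = √(9.81·0.192⁵·74.3/1030) = 0.01359
ε/(3.7D) = 0.00155; √(3.17ν²L/(gD³h_f)) = 1.20×10^-5
Q = -0.965·0.01359·ln(0.001560) = 0.08474 m³/s
Check: V = 2.93 m/s, Re = 1.18×10^6, f = 0.03178, h_f = 74.5 m ≈ 74.3 m ✓

Q ≈ 0.0847 m³/s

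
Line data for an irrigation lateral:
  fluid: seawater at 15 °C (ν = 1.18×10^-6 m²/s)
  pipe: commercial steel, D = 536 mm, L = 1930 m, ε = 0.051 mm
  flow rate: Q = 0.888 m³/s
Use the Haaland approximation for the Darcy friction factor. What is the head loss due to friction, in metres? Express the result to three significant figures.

V = 4Q/(πD²) = 4·0.888/(π·0.536²) = 3.935 m/s
Re = VD/ν = 3.935·0.536/1.18×10^-6 = 1.79×10^6 → turbulent
ε/D = 0.051/536 = 9.51×10^-5
Haaland: f = 0.01273
h_f = f(L/D)V²/(2g) = 0.01273·(1930/0.536)·3.935²/(2·9.81) = 36.18 m

h_f ≈ 36.2 m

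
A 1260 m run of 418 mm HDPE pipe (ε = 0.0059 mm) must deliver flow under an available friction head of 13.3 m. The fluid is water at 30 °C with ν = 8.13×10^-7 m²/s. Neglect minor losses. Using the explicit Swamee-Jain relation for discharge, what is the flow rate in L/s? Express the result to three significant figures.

Q ≈ 379 L/s

Swamee-Jain (Type II): Q = -0.965·√(gD⁵h_f/L)·ln[ε/(3.7D) + √(3.17ν²L/(gD³h_f))]
√(gD⁵h_f/L) = √(9.81·0.418⁵·13.3/1260) = 0.03635
ε/(3.7D) = 3.81×10^-6; √(3.17ν²L/(gD³h_f)) = 1.66×10^-5
Q = -0.965·0.03635·ln(2.046×10^-5) = 0.3787 m³/s
Check: V = 2.76 m/s, Re = 1.42×10^6, f = 0.01137, h_f = 13.3 m ≈ 13.3 m ✓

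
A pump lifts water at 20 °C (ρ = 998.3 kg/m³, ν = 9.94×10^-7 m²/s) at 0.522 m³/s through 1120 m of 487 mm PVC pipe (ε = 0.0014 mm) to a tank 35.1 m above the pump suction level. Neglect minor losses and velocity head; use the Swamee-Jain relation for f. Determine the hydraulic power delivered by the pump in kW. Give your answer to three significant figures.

P_hyd ≈ 232 kW

V = 4Q/(πD²) = 2.802 m/s; Re = 1.37×10^6; ε/D = 2.87×10^-6; f = 0.01110
h_f = f(L/D)V²/2g = 10.22 m
Total head H = z + h_f = 35.1 + 10.22 = 45.32 m
P_hyd = ρgQH = 998.3·9.81·0.522·45.32 = 231.7 kW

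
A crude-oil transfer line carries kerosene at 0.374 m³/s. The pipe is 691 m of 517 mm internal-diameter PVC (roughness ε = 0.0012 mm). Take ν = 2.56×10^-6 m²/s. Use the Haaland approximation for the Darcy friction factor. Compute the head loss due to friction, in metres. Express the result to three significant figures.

V = 4Q/(πD²) = 4·0.374/(π·0.517²) = 1.782 m/s
Re = VD/ν = 1.782·0.517/2.56×10^-6 = 3.60×10^5 → turbulent
ε/D = 0.0012/517 = 2.32×10^-6
Haaland: f = 0.01389
h_f = f(L/D)V²/(2g) = 0.01389·(691/0.517)·1.782²/(2·9.81) = 3.003 m

h_f ≈ 3.00 m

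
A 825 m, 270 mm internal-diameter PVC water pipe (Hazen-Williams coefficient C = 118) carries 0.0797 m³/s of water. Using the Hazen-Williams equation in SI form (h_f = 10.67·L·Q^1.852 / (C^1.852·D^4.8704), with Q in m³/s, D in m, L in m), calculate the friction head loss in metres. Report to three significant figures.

h_f ≈ 6.96 m

h_f = 10.67·825·0.0797^1.852 / (118^1.852·0.270^4.8704) = 6.958 m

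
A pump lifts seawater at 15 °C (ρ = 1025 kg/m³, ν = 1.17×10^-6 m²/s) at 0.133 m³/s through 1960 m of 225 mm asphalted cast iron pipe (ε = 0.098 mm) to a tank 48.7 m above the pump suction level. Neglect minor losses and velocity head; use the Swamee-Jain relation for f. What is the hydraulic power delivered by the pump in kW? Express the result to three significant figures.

P_hyd ≈ 179 kW

V = 4Q/(πD²) = 3.345 m/s; Re = 6.43×10^5; ε/D = 4.36×10^-4; f = 0.01714
h_f = f(L/D)V²/2g = 85.16 m
Total head H = z + h_f = 48.7 + 85.16 = 133.9 m
P_hyd = ρgQH = 1025·9.81·0.133·133.9 = 179.0 kW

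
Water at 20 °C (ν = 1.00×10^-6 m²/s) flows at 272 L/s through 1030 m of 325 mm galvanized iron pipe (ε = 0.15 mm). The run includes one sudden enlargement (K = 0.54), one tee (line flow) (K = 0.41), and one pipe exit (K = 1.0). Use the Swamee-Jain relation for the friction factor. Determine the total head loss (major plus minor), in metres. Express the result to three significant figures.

V = 4Q/(πD²) = 3.279 m/s; V²/2g = 0.5479 m
Re = 1.07×10^6, ε/D = 4.62×10^-4 → f = 0.01700 (Swamee-Jain)
Major: h_f = f(L/D)·V²/2g = 0.01700·3169·0.5479 = 29.52 m
Minor: ΣK = 1.95; h_m = ΣK·V²/2g = 1.068 m
Total H_L = 29.52 + 1.068 = 30.59 m

H_L ≈ 30.6 m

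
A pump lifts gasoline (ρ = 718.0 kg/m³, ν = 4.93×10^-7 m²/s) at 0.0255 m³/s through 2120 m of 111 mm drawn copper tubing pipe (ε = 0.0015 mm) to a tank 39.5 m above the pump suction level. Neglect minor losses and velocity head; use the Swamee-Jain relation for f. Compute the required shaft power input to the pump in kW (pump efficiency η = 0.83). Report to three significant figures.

P_shaft ≈ 27.5 kW

V = 4Q/(πD²) = 2.635 m/s; Re = 5.93×10^5; ε/D = 1.35×10^-5; f = 0.01294
h_f = f(L/D)V²/2g = 87.46 m
Total head H = z + h_f = 39.5 + 87.46 = 127.0 m
P_hyd = ρgQH = 718.0·9.81·0.0255·127.0 = 22.80 kW
P_shaft = P_hyd/η = 22.80/0.83 = 27.47 kW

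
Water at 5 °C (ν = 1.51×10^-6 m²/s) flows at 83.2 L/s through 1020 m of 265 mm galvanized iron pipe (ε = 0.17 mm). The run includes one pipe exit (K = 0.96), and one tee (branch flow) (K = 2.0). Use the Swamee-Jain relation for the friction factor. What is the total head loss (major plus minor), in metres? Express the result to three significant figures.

H_L ≈ 8.94 m

V = 4Q/(πD²) = 1.508 m/s; V²/2g = 0.1160 m
Re = 2.65×10^5, ε/D = 6.42×10^-4 → f = 0.01925 (Swamee-Jain)
Major: h_f = f(L/D)·V²/2g = 0.01925·3849·0.1160 = 8.593 m
Minor: ΣK = 2.96; h_m = ΣK·V²/2g = 0.3433 m
Total H_L = 8.593 + 0.3433 = 8.936 m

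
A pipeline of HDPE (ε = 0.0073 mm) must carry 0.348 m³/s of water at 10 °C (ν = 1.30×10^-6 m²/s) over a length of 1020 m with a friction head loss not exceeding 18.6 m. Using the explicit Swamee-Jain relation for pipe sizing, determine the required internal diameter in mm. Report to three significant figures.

Swamee-Jain (Type III): D = 0.66·[ε^1.25·(LQ²/(gh_f))^4.75 + ν·Q^9.4·(L/(gh_f))^5.2]^0.04
LQ²/(gh_f) = 0.6770; L/(gh_f) = 5.590
Term 1 = ε^1.25·(…)^4.75 = 5.95×10^-8; Term 2 = ν·Q^9.4·(…)^5.2 = 4.91×10^-7
D = 0.66·(5.95×10^-8 + 4.91×10^-7)^0.04 = 0.3708 m = 371 mm
Check: V = 3.22 m/s, Re = 9.19×10^5, f = 0.01222, h_f = 17.8 m ≈ 18.6 m ✓

D ≈ 371 mm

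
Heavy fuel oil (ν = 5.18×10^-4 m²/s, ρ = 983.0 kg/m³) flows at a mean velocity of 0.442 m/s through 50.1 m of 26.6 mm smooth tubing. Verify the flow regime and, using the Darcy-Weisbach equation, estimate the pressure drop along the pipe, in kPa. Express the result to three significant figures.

Re = VD/ν = 0.442·0.02660/5.18×10^-4 = 22.7 → laminar (Re < 2300)
f = 64/Re = 2.820
h_f = f(L/D)V²/(2g) = 2.820·(50.1/0.02660)·0.442²/(2·9.81) = 52.88 m
Δp = ρg·h_f = 983.0·9.81·52.88 = 510.0 kPa

Δp ≈ 510 kPa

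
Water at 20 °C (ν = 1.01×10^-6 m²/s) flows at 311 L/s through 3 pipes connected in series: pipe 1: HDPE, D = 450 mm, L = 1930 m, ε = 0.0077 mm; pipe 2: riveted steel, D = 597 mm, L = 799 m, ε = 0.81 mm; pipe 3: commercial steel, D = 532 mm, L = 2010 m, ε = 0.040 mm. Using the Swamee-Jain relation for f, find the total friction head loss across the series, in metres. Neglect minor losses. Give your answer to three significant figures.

H ≈ 17.2 m

Pipe 1: V = 1.955 m/s, Re = 8.71×10^5, ε/D = 1.71×10^-5, f = 0.01226, h_1 = f(L/D)V²/2g = 10.25 m
Pipe 2: V = 1.111 m/s, Re = 6.57×10^5, ε/D = 0.00136, f = 0.02165, h_2 = f(L/D)V²/2g = 1.823 m
Pipe 3: V = 1.399 m/s, Re = 7.37×10^5, ε/D = 7.52×10^-5, f = 0.01354, h_3 = f(L/D)V²/2g = 5.102 m
Series → Q common, losses add: H = Σh = 17.17 m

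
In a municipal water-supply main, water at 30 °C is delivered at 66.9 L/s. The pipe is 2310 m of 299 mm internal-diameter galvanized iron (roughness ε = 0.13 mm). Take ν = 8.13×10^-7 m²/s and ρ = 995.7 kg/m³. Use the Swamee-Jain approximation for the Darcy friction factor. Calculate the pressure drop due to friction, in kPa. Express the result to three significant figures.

Δp ≈ 61.9 kPa

V = 4Q/(πD²) = 4·0.0669/(π·0.299²) = 0.9528 m/s
Re = VD/ν = 0.9528·0.299/8.13×10^-7 = 3.50×10^5 → turbulent
ε/D = 0.13/299 = 4.35×10^-4
Swamee-Jain: f = 0.01774
h_f = f(L/D)V²/(2g) = 0.01774·(2310/0.299)·0.9528²/(2·9.81) = 6.342 m
Δp = ρg·h_f = 995.7·9.81·6.342 = 61.94 kPa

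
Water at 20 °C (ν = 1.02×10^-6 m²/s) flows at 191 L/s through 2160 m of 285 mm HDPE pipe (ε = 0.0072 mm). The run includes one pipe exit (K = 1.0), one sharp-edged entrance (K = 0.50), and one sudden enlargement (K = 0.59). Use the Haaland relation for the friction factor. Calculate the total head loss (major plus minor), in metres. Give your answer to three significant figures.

H_L ≈ 43.8 m

V = 4Q/(πD²) = 2.994 m/s; V²/2g = 0.4569 m
Re = 8.37×10^5, ε/D = 2.53×10^-5 → f = 0.01237 (Haaland)
Major: h_f = f(L/D)·V²/2g = 0.01237·7579·0.4569 = 42.82 m
Minor: ΣK = 2.09; h_m = ΣK·V²/2g = 0.9549 m
Total H_L = 42.82 + 0.9549 = 43.77 m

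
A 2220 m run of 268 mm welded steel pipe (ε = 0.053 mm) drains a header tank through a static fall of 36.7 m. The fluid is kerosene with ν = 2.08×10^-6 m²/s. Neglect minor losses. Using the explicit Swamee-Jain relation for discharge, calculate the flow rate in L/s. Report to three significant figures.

Swamee-Jain (Type II): Q = -0.965·√(gD⁵h_f/L)·ln[ε/(3.7D) + √(3.17ν²L/(gD³h_f))]
√(gD⁵h_f/L) = √(9.81·0.268⁵·36.7/2220) = 0.01497
ε/(3.7D) = 5.34×10^-5; √(3.17ν²L/(gD³h_f)) = 6.63×10^-5
Q = -0.965·0.01497·ln(1.197×10^-4) = 0.1305 m³/s
Check: V = 2.31 m/s, Re = 2.98×10^5, f = 0.01630, h_f = 36.8 m ≈ 36.7 m ✓

Q ≈ 130 L/s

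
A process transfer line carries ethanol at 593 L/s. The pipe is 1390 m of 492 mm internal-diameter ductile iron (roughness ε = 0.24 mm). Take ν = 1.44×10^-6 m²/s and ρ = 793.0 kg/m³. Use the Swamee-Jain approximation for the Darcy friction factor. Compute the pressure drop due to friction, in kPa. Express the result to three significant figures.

V = 4Q/(πD²) = 4·0.593/(π·0.492²) = 3.119 m/s
Re = VD/ν = 3.119·0.492/1.44×10^-6 = 1.07×10^6 → turbulent
ε/D = 0.24/492 = 4.88×10^-4
Swamee-Jain: f = 0.01719
h_f = f(L/D)V²/(2g) = 0.01719·(1390/0.492)·3.119²/(2·9.81) = 24.08 m
Δp = ρg·h_f = 793.0·9.81·24.08 = 187.3 kPa

Δp ≈ 187 kPa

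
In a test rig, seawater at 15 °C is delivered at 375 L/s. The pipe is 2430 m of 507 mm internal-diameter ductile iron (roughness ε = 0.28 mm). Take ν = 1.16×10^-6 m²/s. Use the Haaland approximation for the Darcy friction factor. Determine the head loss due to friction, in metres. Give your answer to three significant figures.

h_f ≈ 14.8 m

V = 4Q/(πD²) = 4·0.375/(π·0.507²) = 1.857 m/s
Re = VD/ν = 1.857·0.507/1.16×10^-6 = 8.12×10^5 → turbulent
ε/D = 0.28/507 = 5.52×10^-4
Haaland: f = 0.01761
h_f = f(L/D)V²/(2g) = 0.01761·(2430/0.507)·1.857²/(2·9.81) = 14.84 m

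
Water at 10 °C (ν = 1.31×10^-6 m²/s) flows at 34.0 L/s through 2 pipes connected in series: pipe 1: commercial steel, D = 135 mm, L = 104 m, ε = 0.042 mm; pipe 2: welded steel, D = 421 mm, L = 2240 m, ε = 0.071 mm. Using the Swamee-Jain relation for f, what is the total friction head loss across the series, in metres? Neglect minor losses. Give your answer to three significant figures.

Pipe 1: V = 2.375 m/s, Re = 2.45×10^5, ε/D = 3.11×10^-4, f = 0.01748, h_1 = f(L/D)V²/2g = 3.872 m
Pipe 2: V = 0.2442 m/s, Re = 7.85×10^4, ε/D = 1.69×10^-4, f = 0.01965, h_2 = f(L/D)V²/2g = 0.3179 m
Series → Q common, losses add: H = Σh = 4.190 m

H ≈ 4.19 m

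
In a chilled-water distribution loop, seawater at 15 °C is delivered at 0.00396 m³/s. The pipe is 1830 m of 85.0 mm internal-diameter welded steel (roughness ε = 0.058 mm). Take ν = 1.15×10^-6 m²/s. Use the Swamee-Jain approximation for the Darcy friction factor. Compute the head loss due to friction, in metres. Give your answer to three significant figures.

V = 4Q/(πD²) = 4·0.00396/(π·0.0850²) = 0.6979 m/s
Re = VD/ν = 0.6979·0.0850/1.15×10^-6 = 5.16×10^4 → turbulent
ε/D = 0.058/85.0 = 6.82×10^-4
Swamee-Jain: f = 0.02311
h_f = f(L/D)V²/(2g) = 0.02311·(1830/0.0850)·0.6979²/(2·9.81) = 12.35 m

h_f ≈ 12.3 m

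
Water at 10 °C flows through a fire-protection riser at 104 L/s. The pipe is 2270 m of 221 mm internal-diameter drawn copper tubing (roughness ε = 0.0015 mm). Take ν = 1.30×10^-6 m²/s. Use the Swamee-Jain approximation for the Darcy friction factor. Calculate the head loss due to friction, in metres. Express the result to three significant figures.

V = 4Q/(πD²) = 4·0.104/(π·0.221²) = 2.711 m/s
Re = VD/ν = 2.711·0.221/1.30×10^-6 = 4.61×10^5 → turbulent
ε/D = 0.0015/221 = 6.79×10^-6
Swamee-Jain: f = 0.01339
h_f = f(L/D)V²/(2g) = 0.01339·(2270/0.221)·2.711²/(2·9.81) = 51.52 m

h_f ≈ 51.5 m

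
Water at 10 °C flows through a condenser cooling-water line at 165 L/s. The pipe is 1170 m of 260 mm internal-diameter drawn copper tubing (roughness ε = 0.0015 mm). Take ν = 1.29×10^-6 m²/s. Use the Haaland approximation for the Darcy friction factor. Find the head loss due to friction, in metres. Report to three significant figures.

h_f ≈ 28.0 m

V = 4Q/(πD²) = 4·0.165/(π·0.260²) = 3.108 m/s
Re = VD/ν = 3.108·0.260/1.29×10^-6 = 6.26×10^5 → turbulent
ε/D = 0.0015/260 = 5.77×10^-6
Haaland: f = 0.01263
h_f = f(L/D)V²/(2g) = 0.01263·(1170/0.260)·3.108²/(2·9.81) = 27.97 m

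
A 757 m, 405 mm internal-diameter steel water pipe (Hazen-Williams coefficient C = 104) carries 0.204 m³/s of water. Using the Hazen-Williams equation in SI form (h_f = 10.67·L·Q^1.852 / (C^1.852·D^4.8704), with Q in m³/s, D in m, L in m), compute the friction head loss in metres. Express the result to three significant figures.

h_f ≈ 6.38 m

h_f = 10.67·757·0.204^1.852 / (104^1.852·0.405^4.8704) = 6.383 m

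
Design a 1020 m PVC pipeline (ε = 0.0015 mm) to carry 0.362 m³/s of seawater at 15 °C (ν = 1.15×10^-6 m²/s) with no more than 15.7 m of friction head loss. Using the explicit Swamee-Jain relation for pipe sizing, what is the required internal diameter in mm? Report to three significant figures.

Swamee-Jain (Type III): D = 0.66·[ε^1.25·(LQ²/(gh_f))^4.75 + ν·Q^9.4·(L/(gh_f))^5.2]^0.04
LQ²/(gh_f) = 0.8679; L/(gh_f) = 6.623
Term 1 = ε^1.25·(…)^4.75 = 2.68×10^-8; Term 2 = ν·Q^9.4·(…)^5.2 = 1.52×10^-6
D = 0.66·(2.68×10^-8 + 1.52×10^-6)^0.04 = 0.3865 m = 386 mm
Check: V = 3.09 m/s, Re = 1.04×10^6, f = 0.01164, h_f = 14.9 m ≈ 15.7 m ✓

D ≈ 386 mm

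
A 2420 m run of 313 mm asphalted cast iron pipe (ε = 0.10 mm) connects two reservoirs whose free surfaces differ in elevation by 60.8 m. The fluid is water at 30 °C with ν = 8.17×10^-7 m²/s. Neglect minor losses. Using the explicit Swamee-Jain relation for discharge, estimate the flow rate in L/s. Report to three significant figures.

Swamee-Jain (Type II): Q = -0.965·√(gD⁵h_f/L)·ln[ε/(3.7D) + √(3.17ν²L/(gD³h_f))]
√(gD⁵h_f/L) = √(9.81·0.313⁵·60.8/2420) = 0.02721
ε/(3.7D) = 8.63×10^-5; √(3.17ν²L/(gD³h_f)) = 1.67×10^-5
Q = -0.965·0.02721·ln(1.031×10^-4) = 0.2411 m³/s
Check: V = 3.13 m/s, Re = 1.20×10^6, f = 0.01582, h_f = 61.2 m ≈ 60.8 m ✓

Q ≈ 241 L/s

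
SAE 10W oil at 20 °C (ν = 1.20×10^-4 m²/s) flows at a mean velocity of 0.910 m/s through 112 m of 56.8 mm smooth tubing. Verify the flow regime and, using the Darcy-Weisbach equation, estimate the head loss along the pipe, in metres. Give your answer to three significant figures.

Re = VD/ν = 0.910·0.05680/1.20×10^-4 = 431 → laminar (Re < 2300)
f = 64/Re = 0.1486
h_f = f(L/D)V²/(2g) = 0.1486·(112/0.05680)·0.910²/(2·9.81) = 12.37 m

h_f ≈ 12.4 m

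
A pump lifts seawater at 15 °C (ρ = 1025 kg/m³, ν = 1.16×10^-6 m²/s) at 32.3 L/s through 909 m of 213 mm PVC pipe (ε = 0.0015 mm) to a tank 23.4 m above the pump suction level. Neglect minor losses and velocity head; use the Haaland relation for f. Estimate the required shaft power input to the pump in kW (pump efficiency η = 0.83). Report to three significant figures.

V = 4Q/(πD²) = 0.9065 m/s; Re = 1.66×10^5; ε/D = 7.04×10^-6; f = 0.01610
h_f = f(L/D)V²/2g = 2.878 m
Total head H = z + h_f = 23.4 + 2.878 = 26.28 m
P_hyd = ρgQH = 1025·9.81·0.0323·26.28 = 8.535 kW
P_shaft = P_hyd/η = 8.535/0.83 = 10.28 kW

P_shaft ≈ 10.3 kW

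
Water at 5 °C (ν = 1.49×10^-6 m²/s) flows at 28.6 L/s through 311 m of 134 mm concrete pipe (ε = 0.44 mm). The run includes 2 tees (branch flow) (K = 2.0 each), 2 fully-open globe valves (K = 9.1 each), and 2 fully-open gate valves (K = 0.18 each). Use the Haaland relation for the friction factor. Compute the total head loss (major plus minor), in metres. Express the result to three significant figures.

H_L ≈ 18.1 m

V = 4Q/(πD²) = 2.028 m/s; V²/2g = 0.2096 m
Re = 1.82×10^5, ε/D = 0.00328 → f = 0.02752 (Haaland)
Major: h_f = f(L/D)·V²/2g = 0.02752·2321·0.2096 = 13.39 m
Minor: ΣK = 22.6; h_m = ΣK·V²/2g = 4.729 m
Total H_L = 13.39 + 4.729 = 18.12 m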